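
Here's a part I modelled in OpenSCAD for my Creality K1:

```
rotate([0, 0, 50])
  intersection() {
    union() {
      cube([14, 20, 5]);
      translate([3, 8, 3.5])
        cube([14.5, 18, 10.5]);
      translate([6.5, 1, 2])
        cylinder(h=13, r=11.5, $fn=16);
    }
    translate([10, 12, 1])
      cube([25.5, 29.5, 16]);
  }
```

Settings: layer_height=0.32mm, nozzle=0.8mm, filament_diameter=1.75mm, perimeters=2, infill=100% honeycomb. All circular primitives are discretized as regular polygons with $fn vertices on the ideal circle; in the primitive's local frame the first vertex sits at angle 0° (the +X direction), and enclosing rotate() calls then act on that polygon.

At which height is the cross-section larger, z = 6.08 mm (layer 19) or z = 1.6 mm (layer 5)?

layer 19 (z = 6.08 mm)

Layer 19 (z = 6.08): the cube is absent (z outside [0, 5]); the cube at (3, 8) (footprint 14.5×18) is included at this height (area 261.00 mm²); the cylinder at (6.5, 1): section is a regular 16-gon, circumradius r=11.5 (area = (16/2)·11.500²·sin(360°/16) = 404.88 mm²); Merging all regions: the regions partially overlap — summed areas 665.88 mm² minus the doubly-counted overlap 41.71 mm² gives 624.17 mm² — area = 624.17 mm²; the 25.5×29.5 cube at (10, 12) contributes its full rectangle (area 752.25 mm²); Taking the intersection: the 25.5×29.5 cube at (10, 12) partially overlaps the result so far; clipping to the common part keeps 105.00 mm² — area = 105.00 mm²; (whole slice rotated 50° about Z — lengths, areas and connectivity unchanged). So its area = 105.00 mm². Layer 5 (z = 1.6): the cube (footprint 14×20) is included at this height (area 280.00 mm²); the cube at (3, 8) is absent (z outside [3.5, 14]); the cylinder at (6.5, 1) is absent (z outside [2, 15]); Combining (union): only the 14×20 cube is present, so the union is just that shape — area = 280.00 mm²; the cube at (10, 12) is present — its section is the full 25.5×29.5 rectangle (area 752.25 mm²); Keeping only the common overlap: the 25.5×29.5 cube at (10, 12) partially overlaps the result so far; clipping to the common part keeps 32.00 mm² — area = 32.00 mm²; (whole slice rotated 50° about Z — lengths, areas and connectivity unchanged). So its area = 32.00 mm². Layer 19 is larger (105.00 vs 32.00 mm²).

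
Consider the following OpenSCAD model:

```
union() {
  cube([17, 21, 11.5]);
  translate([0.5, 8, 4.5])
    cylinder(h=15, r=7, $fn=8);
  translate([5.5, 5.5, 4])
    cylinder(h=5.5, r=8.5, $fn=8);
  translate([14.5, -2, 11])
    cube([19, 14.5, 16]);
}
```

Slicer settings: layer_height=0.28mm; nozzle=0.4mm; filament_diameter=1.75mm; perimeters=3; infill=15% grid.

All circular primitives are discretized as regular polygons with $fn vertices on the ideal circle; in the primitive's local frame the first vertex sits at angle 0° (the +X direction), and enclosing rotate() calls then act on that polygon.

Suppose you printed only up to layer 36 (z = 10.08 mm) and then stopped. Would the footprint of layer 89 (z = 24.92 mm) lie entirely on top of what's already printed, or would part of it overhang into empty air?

Compare the two slices. At z = 10.08: the 17×21 cube contributes its full rectangle (area 357.00 mm²); the cylinder at (0.5, 8): section is a regular 8-gon, circumradius r=7 (area = (8/2)·7.000²·sin(360°/8) = 138.59 mm²); the cylinder at (5.5, 5.5) does not reach this height (z outside [4, 9.5]); the cube at (14.5, -2) is not intersected at this z (z outside [11, 27]); Taking the union: the regions partially overlap — summed areas 495.59 mm² minus the doubly-counted overlap 76.19 mm² gives 419.40 mm² — area = 419.40 mm². At z = 24.92: the cube is not intersected at this z (z outside [0, 11.5]); the cylinder at (0.5, 8) does not reach this height (z outside [4.5, 19.5]); the cylinder at (5.5, 5.5) is absent (z outside [4, 9.5]); the cube at (14.5, -2) (footprint 19×14.5) is included at this height (area 275.50 mm²); Combining (union): only the 19×14.5 cube at (14.5, -2) is present, so the union is just that shape — area = 275.50 mm². Checking containment: at z = 24.92 the cross-section extends beyond the z = 10.08 cross-section by about 244.25 mm².

part overhangs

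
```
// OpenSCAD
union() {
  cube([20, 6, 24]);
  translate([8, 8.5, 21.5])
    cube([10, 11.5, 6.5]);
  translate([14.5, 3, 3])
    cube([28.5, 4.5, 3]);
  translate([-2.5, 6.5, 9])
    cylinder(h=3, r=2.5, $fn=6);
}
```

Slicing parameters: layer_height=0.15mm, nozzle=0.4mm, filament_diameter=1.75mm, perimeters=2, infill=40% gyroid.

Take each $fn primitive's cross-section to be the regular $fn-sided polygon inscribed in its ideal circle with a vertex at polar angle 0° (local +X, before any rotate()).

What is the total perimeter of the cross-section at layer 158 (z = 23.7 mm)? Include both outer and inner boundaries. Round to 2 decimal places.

95.00 mm

At z = 23.7 mm: the cube is present — its section is the full 20×6 rectangle (perimeter 52.00 mm); the 10×11.5 cube at (8, 8.5) contributes its full rectangle (perimeter 43.00 mm); the cube at (14.5, 3) does not reach this height (z outside [3, 6]); the cylinder at (-2.5, 6.5) is absent (z outside [9, 12]); Merging all regions: the 2 present regions are separate (no shared area or edge), so areas and boundary lengths simply add and each stays a separate island — boundary = 95.00 mm. Overall, the cross-section has 2 separate islands. Total boundary length (outer) = 95.00 mm.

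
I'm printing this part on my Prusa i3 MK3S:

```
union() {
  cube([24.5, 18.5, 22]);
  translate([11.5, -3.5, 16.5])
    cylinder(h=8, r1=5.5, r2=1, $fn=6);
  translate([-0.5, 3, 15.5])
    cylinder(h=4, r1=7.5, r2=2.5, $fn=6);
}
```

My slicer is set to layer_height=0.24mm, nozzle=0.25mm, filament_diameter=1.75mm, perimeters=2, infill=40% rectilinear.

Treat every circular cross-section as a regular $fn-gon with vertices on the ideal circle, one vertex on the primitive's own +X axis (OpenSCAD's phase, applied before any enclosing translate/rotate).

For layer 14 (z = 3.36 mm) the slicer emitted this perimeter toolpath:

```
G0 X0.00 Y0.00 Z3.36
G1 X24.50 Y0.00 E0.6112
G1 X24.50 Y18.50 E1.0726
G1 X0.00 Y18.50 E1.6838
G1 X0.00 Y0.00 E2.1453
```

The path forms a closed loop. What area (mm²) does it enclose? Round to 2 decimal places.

Apply the shoelace formula to the sequence of (X, Y) vertices; enclosed area = 453.25 mm².

453.25 mm²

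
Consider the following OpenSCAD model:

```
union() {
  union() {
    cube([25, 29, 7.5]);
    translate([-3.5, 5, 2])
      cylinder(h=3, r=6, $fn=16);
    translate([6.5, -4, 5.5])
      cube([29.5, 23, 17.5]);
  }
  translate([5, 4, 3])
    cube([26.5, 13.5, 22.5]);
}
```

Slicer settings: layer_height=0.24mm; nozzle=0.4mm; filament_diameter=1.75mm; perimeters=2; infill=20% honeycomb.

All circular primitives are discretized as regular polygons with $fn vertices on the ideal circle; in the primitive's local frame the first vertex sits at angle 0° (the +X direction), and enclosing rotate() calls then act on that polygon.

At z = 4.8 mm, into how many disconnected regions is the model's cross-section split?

At z = 4.8 mm: the cube (footprint 25×29) is included at this height; the r=6 cylinder at (-3.5, 5) contributes a regular 16-gon of circumradius 6; the cube at (6.5, -4) is absent (z outside [5.5, 23]); Taking the union: the regions partially overlap (shared area 16.22 mm²), so overlapping operands fuse into one piece — 1 connected region; the cube at (5, 4) (footprint 26.5×13.5) is included at this height; Taking the union: the regions partially overlap (shared area 270.00 mm²), so overlapping operands fuse into one piece — 1 connected region. The result has 1 disconnected region.

1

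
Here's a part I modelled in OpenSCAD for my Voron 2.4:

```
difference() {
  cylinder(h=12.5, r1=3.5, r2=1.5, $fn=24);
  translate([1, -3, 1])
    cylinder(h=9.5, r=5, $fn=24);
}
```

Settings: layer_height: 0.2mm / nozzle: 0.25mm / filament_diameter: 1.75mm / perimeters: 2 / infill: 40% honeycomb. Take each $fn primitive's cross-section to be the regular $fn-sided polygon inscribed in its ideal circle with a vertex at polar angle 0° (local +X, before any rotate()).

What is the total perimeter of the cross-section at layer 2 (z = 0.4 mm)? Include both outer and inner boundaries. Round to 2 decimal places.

At z = 0.4 mm: the cone contributes a regular 24-gon of circumradius 3.436 (interpolated between r1=3.5 and r2=1.5 at t=0.032) (perimeter = 2·24·3.436·sin(180°/24) = 21.53 mm); the cylinder at (1, -3) is absent (z outside [1, 10.5]); Subtracting the remaining from the first: none of the subtracted shapes is present at this height, so the cone is unchanged — boundary = 21.53 mm. Overall, the cross-section is a single solid region. Total boundary length (outer) = 21.53 mm.

21.53 mm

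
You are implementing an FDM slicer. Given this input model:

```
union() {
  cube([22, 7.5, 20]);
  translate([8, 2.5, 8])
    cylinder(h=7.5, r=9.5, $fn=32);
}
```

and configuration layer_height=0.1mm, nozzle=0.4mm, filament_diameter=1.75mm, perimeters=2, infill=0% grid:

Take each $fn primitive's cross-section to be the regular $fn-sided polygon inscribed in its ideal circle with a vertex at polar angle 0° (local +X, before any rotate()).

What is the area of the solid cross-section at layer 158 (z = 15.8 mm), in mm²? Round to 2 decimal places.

165.00 mm²

At z = 15.8 mm: the cube (footprint 22×7.5) is included at this height (area 165.00 mm²); the cylinder at (8, 2.5) is not intersected at this z (z outside [8, 15.5]); Merging all regions: only the 22×7.5 cube is present, so the union is just that shape — area = 165.00 mm². Overall, the cross-section is a single solid region. Net area = 165.00 mm².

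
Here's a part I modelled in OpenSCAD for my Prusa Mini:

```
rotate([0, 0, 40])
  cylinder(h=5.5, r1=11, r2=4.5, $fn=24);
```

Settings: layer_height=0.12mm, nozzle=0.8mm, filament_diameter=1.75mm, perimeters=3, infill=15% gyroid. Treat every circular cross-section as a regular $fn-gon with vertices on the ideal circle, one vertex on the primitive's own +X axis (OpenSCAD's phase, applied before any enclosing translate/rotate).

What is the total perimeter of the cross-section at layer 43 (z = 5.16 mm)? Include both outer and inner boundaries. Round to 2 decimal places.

30.71 mm

At z = 5.16 mm: the cone contributes a regular 24-gon of circumradius 4.902 (interpolated between r1=11 and r2=4.5 at t=0.938) (perimeter = 2·24·4.902·sin(180°/24) = 30.71 mm); (whole slice rotated 40° about Z — lengths, areas and connectivity unchanged). Overall, the cross-section is a single solid region. Total boundary length (outer) = 30.71 mm.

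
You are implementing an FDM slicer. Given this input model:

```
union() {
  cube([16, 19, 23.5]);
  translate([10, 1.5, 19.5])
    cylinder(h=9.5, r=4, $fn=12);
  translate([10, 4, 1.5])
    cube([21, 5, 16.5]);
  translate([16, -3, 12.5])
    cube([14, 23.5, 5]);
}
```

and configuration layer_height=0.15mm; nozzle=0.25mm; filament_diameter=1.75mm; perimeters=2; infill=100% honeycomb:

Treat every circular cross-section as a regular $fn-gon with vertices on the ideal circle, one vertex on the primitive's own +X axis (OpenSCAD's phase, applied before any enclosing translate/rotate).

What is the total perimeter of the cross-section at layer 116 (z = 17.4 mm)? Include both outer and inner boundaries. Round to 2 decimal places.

At z = 17.4 mm: the cube (footprint 16×19) is included at this height (perimeter 70.00 mm); the cylinder at (10, 1.5) does not reach this height (z outside [19.5, 29]); the cube at (10, 4) is present — its section is the full 21×5 rectangle (perimeter 52.00 mm); the cube at (16, -3) is present — its section is the full 14×23.5 rectangle (perimeter 75.00 mm); Combining (union): the regions partially overlap (shared area 100.00 mm²), so the edge portions inside another operand are dropped and the merged outline is re-measured after clipping — boundary = 109.00 mm. Overall, the cross-section is a single solid region. Total boundary length (outer) = 109.00 mm.

109.00 mm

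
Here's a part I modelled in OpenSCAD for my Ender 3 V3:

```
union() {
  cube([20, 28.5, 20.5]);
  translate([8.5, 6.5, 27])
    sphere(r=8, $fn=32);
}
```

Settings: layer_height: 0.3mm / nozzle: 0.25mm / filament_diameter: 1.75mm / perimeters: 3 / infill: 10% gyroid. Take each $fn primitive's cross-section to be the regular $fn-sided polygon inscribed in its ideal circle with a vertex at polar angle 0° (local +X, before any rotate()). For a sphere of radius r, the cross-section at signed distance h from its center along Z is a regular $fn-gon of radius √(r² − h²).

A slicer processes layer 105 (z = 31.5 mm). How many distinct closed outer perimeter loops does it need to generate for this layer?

At z = 31.5 mm: the cube is not intersected at this z (z outside [0, 20.5]); the sphere at (8.5, 6.5): section is a regular 32-gon, circumradius = √(r²−h²) = √(8²−4.5²) = 6.614; Merging all regions: only the r=8 sphere at (8.5, 6.5) is present, so the union is just that shape — 1 connected region. The result has 1 disconnected region.

1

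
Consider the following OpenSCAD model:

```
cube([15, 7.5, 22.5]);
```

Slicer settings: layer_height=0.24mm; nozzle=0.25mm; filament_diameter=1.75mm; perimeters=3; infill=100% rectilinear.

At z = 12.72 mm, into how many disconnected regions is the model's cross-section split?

1

At z = 12.72 mm: the 15×7.5 cube contributes its full rectangle. The result has 1 disconnected region.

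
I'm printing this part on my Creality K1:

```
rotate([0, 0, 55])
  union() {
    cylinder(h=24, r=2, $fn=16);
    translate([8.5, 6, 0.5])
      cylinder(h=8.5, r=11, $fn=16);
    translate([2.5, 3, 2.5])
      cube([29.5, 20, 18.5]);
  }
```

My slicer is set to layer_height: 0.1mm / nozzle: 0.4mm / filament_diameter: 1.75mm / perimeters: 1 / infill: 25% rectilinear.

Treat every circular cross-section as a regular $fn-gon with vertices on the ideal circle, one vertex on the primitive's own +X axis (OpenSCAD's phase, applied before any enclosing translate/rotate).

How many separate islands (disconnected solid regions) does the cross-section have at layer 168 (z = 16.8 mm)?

2

At z = 16.8 mm: the r=2 cylinder contributes a regular 16-gon of circumradius 2; the cylinder at (8.5, 6) is not intersected at this z (z outside [0.5, 9]); the cube at (2.5, 3) (footprint 29.5×20) is included at this height; Taking the union: the 2 present regions are separate (no shared area or edge), so areas and boundary lengths simply add and each stays a separate island — 2 connected regions; (rotated 55° about Z; rotation is an isometry so areas/perimeters/island counts are preserved). Overall, the cross-section has 2 separate islands. Island count = 2.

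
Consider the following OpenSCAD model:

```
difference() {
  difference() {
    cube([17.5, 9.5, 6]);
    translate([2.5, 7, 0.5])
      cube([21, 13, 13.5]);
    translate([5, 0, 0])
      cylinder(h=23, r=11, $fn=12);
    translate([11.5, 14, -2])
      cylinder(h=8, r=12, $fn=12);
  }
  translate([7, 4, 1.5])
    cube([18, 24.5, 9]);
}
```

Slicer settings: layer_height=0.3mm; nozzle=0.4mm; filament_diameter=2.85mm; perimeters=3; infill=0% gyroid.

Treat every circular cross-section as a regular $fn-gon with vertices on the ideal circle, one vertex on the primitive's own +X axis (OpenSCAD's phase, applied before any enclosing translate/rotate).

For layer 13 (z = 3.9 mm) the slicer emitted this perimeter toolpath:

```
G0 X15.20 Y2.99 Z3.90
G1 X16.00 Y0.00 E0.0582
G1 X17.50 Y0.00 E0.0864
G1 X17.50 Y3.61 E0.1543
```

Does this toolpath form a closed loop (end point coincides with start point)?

no

Start point (G0): (15.20, 2.99). End point (last G1): the path does not return to the start — open.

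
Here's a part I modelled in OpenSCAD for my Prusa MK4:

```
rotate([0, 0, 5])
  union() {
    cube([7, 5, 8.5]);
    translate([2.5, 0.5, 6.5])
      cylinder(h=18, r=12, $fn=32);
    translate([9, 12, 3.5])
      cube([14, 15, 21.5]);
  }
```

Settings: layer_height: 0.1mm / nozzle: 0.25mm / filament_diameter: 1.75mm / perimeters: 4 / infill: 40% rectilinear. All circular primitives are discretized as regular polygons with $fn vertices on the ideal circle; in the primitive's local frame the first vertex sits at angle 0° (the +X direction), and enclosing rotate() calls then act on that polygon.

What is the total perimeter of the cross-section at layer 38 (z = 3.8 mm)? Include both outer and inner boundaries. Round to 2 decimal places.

82.00 mm

At z = 3.8 mm: the cube (footprint 7×5) is included at this height (perimeter 24.00 mm); the cylinder at (2.5, 0.5) does not reach this height (z outside [6.5, 24.5]); the cube at (9, 12) is present — its section is the full 14×15 rectangle (perimeter 58.00 mm); Combining (union): the 2 present regions are separate (no shared area or edge), so areas and boundary lengths simply add and each stays a separate island — boundary = 82.00 mm; (whole slice rotated 5° about Z — lengths, areas and connectivity unchanged). Overall, the cross-section has 2 separate islands. Total boundary length (outer) = 82.00 mm.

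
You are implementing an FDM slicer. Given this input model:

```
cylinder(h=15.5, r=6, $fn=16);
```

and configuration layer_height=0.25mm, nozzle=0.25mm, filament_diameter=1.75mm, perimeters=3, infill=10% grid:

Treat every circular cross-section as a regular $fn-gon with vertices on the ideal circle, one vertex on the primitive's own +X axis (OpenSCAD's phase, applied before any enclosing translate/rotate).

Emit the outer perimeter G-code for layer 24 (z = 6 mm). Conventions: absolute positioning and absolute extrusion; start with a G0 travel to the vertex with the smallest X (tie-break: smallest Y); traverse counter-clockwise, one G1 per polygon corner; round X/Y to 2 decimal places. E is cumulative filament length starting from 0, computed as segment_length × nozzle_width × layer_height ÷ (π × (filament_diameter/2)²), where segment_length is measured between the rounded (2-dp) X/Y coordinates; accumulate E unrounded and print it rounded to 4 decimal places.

G0 X-6.00 Y0.00 Z6.00
G1 X-5.54 Y-2.30 E0.0609
G1 X-4.24 Y-4.24 E0.1216
G1 X-2.30 Y-5.54 E0.1823
G1 X0.00 Y-6.00 E0.2433
G1 X2.30 Y-5.54 E0.3042
G1 X4.24 Y-4.24 E0.3649
G1 X5.54 Y-2.30 E0.4256
G1 X6.00 Y0.00 E0.4865
G1 X5.54 Y2.30 E0.5475
G1 X4.24 Y4.24 E0.6081
G1 X2.30 Y5.54 E0.6688
G1 X0.00 Y6.00 E0.7298
G1 X-2.30 Y5.54 E0.7907
G1 X-4.24 Y4.24 E0.8514
G1 X-5.54 Y2.30 E0.9121
G1 X-6.00 Y0.00 E0.9730

At z = 6 mm: the cylinder: section is a regular 16-gon, circumradius r=6. The outline is a single polygon with 16 vertices. Extrusion per mm of travel: 0.25 × 0.25 / (π × 0.875²) = 0.025984. Accumulating E over each segment gives final E = 0.9730.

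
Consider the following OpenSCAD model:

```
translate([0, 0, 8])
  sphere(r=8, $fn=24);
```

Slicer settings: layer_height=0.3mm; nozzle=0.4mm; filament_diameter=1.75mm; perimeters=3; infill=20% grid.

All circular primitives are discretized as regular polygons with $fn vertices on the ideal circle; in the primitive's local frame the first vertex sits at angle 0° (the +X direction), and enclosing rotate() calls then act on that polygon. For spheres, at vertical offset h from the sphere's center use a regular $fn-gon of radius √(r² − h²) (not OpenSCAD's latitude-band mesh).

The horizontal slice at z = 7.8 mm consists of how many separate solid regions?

1

At z = 7.8 mm: the r=8 sphere slices to a regular 24-gon of circumradius 7.997 (√(r²−h²) with h=0.2 from center). The result has 1 disconnected region.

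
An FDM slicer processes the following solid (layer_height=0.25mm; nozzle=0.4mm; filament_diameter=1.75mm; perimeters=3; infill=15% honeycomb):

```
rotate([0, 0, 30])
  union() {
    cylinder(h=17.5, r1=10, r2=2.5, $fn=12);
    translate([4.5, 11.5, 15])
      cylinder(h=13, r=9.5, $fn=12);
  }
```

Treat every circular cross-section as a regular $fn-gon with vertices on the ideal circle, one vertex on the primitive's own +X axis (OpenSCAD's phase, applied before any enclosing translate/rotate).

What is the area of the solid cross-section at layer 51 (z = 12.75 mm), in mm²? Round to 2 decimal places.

61.72 mm²

At z = 12.75 mm: the cone (r1=10→r2=2.5) has section circumradius 4.536 here — a regular 12-gon (area = (12/2)·4.536²·sin(360°/12) = 61.72 mm²); the cylinder at (4.5, 11.5) is absent (z outside [15, 28]); Merging all regions: only the cone is present, so the union is just that shape — area = 61.72 mm²; (rotated 30° about Z; rotation is an isometry so areas/perimeters/island counts are preserved). Overall, the cross-section is a single solid region. Net area = 61.72 mm².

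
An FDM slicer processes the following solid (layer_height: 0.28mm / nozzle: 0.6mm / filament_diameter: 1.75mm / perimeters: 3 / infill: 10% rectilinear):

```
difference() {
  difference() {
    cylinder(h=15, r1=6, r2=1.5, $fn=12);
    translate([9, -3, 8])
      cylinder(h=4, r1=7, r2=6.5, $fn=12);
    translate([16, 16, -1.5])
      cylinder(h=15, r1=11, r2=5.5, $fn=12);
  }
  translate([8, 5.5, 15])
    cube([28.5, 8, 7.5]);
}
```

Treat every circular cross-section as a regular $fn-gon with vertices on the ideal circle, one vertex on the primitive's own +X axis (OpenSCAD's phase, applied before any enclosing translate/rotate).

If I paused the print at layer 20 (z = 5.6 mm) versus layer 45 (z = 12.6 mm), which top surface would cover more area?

Layer 20 (z = 5.6): the cone contributes a regular 12-gon of circumradius 4.320 (interpolated between r1=6 and r2=1.5 at t=0.373) (area = (12/2)·4.320²·sin(360°/12) = 55.99 mm²); the cone at (9, -3) does not reach this height (z outside [8, 12]); the cone at (16, 16) contributes a regular 12-gon of circumradius 8.397 (interpolated between r1=11 and r2=5.5 at t=0.473) (area = (12/2)·8.397²·sin(360°/12) = 211.51 mm²); After the difference (first − rest): starting from the cone (55.99 mm²), the cone at (16, 16) misses the remaining region (no effect) — area = 55.99 mm²; the cube at (8, 5.5) is not intersected at this z (z outside [15, 22.5]); After the difference (first − rest): none of the subtracted shapes is present at this height, so that combined region is unchanged — area = 55.99 mm². So its area = 55.99 mm². Layer 45 (z = 12.6): the cone contributes a regular 12-gon of circumradius 2.220 (interpolated between r1=6 and r2=1.5 at t=0.840) (area = (12/2)·2.220²·sin(360°/12) = 14.79 mm²); the cone at (9, -3) is absent (z outside [8, 12]); the cone at (16, 16) contributes a regular 12-gon of circumradius 5.830 (interpolated between r1=11 and r2=5.5 at t=0.940) (area = (12/2)·5.830²·sin(360°/12) = 101.97 mm²); After the difference (first − rest): starting from the cone (14.79 mm²), the cone at (16, 16) misses the remaining region (no effect) — area = 14.79 mm²; the cube at (8, 5.5) is absent (z outside [15, 22.5]); After the difference (first − rest): none of the subtracted shapes is present at this height, so that combined region is unchanged — area = 14.79 mm². So its area = 14.79 mm². Layer 20 is larger (55.99 vs 14.79 mm²).

layer 20 (z = 5.6 mm)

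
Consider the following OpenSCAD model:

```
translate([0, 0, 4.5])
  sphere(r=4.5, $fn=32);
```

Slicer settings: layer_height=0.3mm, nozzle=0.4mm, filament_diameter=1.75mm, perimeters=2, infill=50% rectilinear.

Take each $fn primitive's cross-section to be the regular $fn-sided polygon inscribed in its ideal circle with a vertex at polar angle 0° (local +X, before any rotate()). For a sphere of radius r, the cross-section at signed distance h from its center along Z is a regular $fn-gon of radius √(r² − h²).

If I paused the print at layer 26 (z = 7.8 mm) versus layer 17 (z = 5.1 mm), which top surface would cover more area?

Layer 26 (z = 7.8): the r=4.5 sphere contributes a regular 32-gon of circumradius √(4.5²−3.3²) = 3.059 (area = (32/2)·3.059²·sin(360°/32) = 29.22 mm²). So its area = 29.22 mm². Layer 17 (z = 5.1): the r=4.5 sphere slices to a regular 32-gon of circumradius 4.460 (√(r²−h²) with h=0.6 from center) (area = (32/2)·4.460²·sin(360°/32) = 62.09 mm²). So its area = 62.09 mm². Layer 17 is larger (62.09 vs 29.22 mm²).

layer 17 (z = 5.1 mm)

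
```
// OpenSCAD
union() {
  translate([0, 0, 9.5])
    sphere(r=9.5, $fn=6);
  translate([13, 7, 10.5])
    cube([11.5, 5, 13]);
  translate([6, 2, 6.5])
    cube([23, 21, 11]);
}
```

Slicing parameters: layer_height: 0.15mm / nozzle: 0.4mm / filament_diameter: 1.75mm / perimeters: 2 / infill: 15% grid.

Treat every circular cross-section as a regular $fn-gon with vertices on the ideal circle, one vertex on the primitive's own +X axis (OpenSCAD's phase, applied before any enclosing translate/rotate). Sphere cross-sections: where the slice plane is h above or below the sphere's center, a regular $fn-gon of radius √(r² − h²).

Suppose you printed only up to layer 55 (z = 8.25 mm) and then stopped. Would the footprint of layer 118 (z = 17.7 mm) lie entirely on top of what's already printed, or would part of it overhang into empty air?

entirely on top

Compare the two slices. At z = 8.25: the r=9.5 sphere contributes a regular 6-gon of circumradius √(9.5²−1.25²) = 9.417 (area = (6/2)·9.417²·sin(360°/6) = 230.42 mm²); the cube at (13, 7) does not reach this height (z outside [10.5, 23.5]); the 23×21 cube at (6, 2) contributes its full rectangle (area 483.00 mm²); Combining (union): the regions partially overlap — summed areas 713.42 mm² minus the doubly-counted overlap 4.43 mm² gives 708.98 mm² — area = 708.98 mm². At z = 17.7: the sphere: section is a regular 6-gon, circumradius = √(r²−h²) = √(9.5²−8.2²) = 4.797 (area = (6/2)·4.797²·sin(360°/6) = 59.78 mm²); the cube at (13, 7) is present — its section is the full 11.5×5 rectangle (area 57.50 mm²); the cube at (6, 2) is not intersected at this z (z outside [6.5, 17.5]); Merging all regions: the 2 present regions are separate (no shared area or edge), so areas and boundary lengths simply add and each stays a separate island — area = 117.28 mm². Checking containment: the cross-section at z = 17.7 is a subset of the cross-section at z = 8.25.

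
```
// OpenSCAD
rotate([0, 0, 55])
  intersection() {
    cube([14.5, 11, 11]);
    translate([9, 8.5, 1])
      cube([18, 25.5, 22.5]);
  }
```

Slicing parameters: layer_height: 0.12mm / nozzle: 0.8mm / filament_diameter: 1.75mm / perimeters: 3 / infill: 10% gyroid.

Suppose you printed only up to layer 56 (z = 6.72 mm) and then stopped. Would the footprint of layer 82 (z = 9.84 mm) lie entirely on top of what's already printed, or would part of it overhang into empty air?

Compare the two slices. At z = 6.72: the cube is present — its section is the full 14.5×11 rectangle (area 159.50 mm²); the cube at (9, 8.5) (footprint 18×25.5) is included at this height (area 459.00 mm²); After intersecting: the 18×25.5 cube at (9, 8.5) partially overlaps the 14.5×11 cube; clipping to the common part keeps 13.75 mm² — area = 13.75 mm²; (rotated 55° about Z; rotation is an isometry so areas/perimeters/island counts are preserved). At z = 9.84: the cube is present — its section is the full 14.5×11 rectangle (area 159.50 mm²); the cube at (9, 8.5) is present — its section is the full 18×25.5 rectangle (area 459.00 mm²); Keeping only the common overlap: the 18×25.5 cube at (9, 8.5) partially overlaps the 14.5×11 cube; clipping to the common part keeps 13.75 mm² — area = 13.75 mm²; (rotated 55° about Z; rotation is an isometry so areas/perimeters/island counts are preserved). Checking containment: the cross-section at z = 9.84 is a subset of the cross-section at z = 6.72.

entirely on top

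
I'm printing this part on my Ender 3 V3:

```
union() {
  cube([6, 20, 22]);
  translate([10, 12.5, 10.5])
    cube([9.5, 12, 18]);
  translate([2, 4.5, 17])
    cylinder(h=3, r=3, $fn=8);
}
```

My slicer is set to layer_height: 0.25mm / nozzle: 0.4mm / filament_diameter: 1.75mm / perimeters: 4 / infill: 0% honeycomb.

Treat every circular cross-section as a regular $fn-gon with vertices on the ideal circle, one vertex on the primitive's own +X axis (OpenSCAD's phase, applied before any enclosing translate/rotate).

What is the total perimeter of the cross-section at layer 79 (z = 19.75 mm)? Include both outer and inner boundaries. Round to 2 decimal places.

At z = 19.75 mm: the cube is present — its section is the full 6×20 rectangle (perimeter 52.00 mm); the cube at (10, 12.5) (footprint 9.5×12) is included at this height (perimeter 43.00 mm); the r=3 cylinder at (2, 4.5) gives a regular 8-gon of circumradius 3 (constant along its height) (perimeter = 2·8·3.000·sin(180°/8) = 18.37 mm); Merging all regions: the regions partially overlap (shared area 23.07 mm²), so the edge portions inside another operand are dropped and the merged outline is re-measured after clipping — boundary = 95.51 mm. Overall, the cross-section has 2 separate islands. Total boundary length (outer) = 95.51 mm.

95.51 mm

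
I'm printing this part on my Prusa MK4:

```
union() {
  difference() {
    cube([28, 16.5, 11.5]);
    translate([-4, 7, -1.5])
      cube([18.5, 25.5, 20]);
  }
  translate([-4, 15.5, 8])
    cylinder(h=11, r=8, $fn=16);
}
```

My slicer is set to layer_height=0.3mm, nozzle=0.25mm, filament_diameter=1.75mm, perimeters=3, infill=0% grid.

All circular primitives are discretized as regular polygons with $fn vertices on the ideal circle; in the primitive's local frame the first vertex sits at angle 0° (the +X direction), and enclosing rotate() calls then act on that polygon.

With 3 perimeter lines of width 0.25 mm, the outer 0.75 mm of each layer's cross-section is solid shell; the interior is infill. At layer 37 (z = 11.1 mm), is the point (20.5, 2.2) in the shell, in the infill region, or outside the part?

infill

At z = 11.1 mm: the cube (footprint 28×16.5) is included at this height; the cube at (-4, 7) (footprint 18.5×25.5) is included at this height; Subtracting the remaining from the first: starting from the 28×16.5 cube, the 18.5×25.5 cube at (-4, 7) partially overlaps it — only the 137.75 mm² overlap (of its 471.75 mm²) is removed, clipping the outline — 1 connected region; the cylinder at (-4, 15.5): section is a regular 16-gon, circumradius r=8; Combining (union): the 2 present regions are separate (no shared area or edge), so areas and boundary lengths simply add and each stays a separate island — 2 connected regions. Overall, the cross-section has 2 separate islands. The nearest boundary edge runs (28.00, 0.00)→(0.00, 0.00); distance from the point to it = 2.20 mm. (Shell/infill is judged within the island containing the point — the largest one.) The point is inside the cross-section and 2.20 mm from the nearest boundary — more than the 0.75 mm shell width (3 × 0.25), so it's in the infill interior.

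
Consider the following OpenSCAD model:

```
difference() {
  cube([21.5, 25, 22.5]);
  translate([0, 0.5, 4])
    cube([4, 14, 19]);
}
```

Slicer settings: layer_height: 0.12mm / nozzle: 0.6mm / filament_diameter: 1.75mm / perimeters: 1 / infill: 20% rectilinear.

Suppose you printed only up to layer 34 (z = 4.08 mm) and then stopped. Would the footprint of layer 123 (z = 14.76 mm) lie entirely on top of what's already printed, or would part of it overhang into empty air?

entirely on top

Compare the two slices. At z = 4.08: the cube is present — its section is the full 21.5×25 rectangle (area 537.50 mm²); the cube at (0, 0.5) is present — its section is the full 4×14 rectangle (area 56.00 mm²); After the difference (first − rest): starting from the 21.5×25 cube (537.50 mm²), the 4×14 cube at (0, 0.5) lies inside it touching the edge (removes its full 56.00 mm²) — area = 481.50 mm². At z = 14.76: the cube is present — its section is the full 21.5×25 rectangle (area 537.50 mm²); the cube at (0, 0.5) is present — its section is the full 4×14 rectangle (area 56.00 mm²); After the difference (first − rest): starting from the 21.5×25 cube (537.50 mm²), the 4×14 cube at (0, 0.5) lies inside it touching the edge (removes its full 56.00 mm²) — area = 481.50 mm². Checking containment: the cross-section at z = 14.76 is a subset of the cross-section at z = 4.08.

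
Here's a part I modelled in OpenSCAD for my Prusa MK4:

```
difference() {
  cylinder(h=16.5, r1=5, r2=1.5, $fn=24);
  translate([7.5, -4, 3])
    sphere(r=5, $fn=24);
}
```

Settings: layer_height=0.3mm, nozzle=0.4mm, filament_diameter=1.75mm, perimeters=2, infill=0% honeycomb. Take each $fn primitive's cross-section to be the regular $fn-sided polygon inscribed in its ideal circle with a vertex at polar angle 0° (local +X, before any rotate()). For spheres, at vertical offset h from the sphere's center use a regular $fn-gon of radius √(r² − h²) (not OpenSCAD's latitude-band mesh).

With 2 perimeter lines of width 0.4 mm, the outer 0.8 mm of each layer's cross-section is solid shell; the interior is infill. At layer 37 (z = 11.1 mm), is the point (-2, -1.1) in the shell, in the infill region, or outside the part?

shell

At z = 11.1 mm: the cone contributes a regular 24-gon of circumradius 2.645 (interpolated between r1=5 and r2=1.5 at t=0.673); the sphere at (7.5, -4) does not reach this height (|z−center|=8.100 > r=5); Taking the first minus the rest: none of the subtracted shapes is present at this height, so the cone is unchanged — 1 connected region. Overall, the cross-section is a single solid region. The nearest boundary edge runs (-2.56, -0.68)→(-2.29, -1.32); distance from the point to it = 0.35 mm. The point is inside the cross-section, 0.35 mm from the nearest boundary — within the 0.8 mm shell band (2 × 0.4).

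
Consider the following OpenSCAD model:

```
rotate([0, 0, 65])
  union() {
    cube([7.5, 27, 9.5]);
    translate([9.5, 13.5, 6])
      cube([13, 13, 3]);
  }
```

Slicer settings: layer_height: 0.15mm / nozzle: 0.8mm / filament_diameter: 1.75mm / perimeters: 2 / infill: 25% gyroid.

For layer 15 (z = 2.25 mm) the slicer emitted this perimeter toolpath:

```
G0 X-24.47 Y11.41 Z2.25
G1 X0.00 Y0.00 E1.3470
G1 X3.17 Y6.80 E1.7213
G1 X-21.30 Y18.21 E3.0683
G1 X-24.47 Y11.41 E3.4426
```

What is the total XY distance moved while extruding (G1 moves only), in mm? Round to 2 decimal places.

69.00 mm

Sum the Euclidean lengths of each G1 segment: total = 69.00 mm.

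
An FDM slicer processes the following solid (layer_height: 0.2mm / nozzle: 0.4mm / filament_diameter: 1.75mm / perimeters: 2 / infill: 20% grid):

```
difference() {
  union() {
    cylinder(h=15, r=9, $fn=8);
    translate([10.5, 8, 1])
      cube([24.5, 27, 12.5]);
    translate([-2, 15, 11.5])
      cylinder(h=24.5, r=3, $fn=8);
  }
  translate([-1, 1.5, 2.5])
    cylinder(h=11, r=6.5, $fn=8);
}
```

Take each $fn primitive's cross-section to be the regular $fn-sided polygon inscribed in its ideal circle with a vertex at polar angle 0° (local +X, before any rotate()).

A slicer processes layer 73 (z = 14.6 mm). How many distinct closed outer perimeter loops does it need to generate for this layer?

At z = 14.6 mm: the cylinder: section is a regular 8-gon, circumradius r=9; the cube at (10.5, 8) is absent (z outside [1, 13.5]); the r=3 cylinder at (-2, 15) gives a regular 8-gon of circumradius 3 (constant along its height); Combining (union): the 2 present regions are separate (no shared area or edge), so areas and boundary lengths simply add and each stays a separate island — 2 connected regions; the cylinder at (-1, 1.5) does not reach this height (z outside [2.5, 13.5]); Subtracting the remaining from the first: none of the subtracted shapes is present at this height, so that combined region is unchanged — 2 connected regions. The result has 2 disconnected regions.

2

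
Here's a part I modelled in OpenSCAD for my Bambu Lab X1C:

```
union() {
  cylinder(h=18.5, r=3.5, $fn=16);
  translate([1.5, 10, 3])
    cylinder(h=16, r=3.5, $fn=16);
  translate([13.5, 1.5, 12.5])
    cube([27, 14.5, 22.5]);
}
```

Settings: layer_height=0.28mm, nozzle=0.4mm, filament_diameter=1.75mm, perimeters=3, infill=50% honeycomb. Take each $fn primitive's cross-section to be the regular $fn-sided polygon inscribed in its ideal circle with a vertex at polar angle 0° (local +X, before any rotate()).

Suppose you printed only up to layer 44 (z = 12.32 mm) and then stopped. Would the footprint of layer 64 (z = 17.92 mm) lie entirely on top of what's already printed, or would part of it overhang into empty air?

Compare the two slices. At z = 12.32: the r=3.5 cylinder contributes a regular 16-gon of circumradius 3.5 (area = (16/2)·3.500²·sin(360°/16) = 37.50 mm²); the r=3.5 cylinder at (1.5, 10) gives a regular 16-gon of circumradius 3.5 (constant along its height) (area = (16/2)·3.500²·sin(360°/16) = 37.50 mm²); the cube at (13.5, 1.5) is not intersected at this z (z outside [12.5, 35]); Taking the union: the 2 present regions are separate (no shared area or edge), so areas and boundary lengths simply add and each stays a separate island — area = 75.01 mm². At z = 17.92: the cylinder: section is a regular 16-gon, circumradius r=3.5 (area = (16/2)·3.500²·sin(360°/16) = 37.50 mm²); the r=3.5 cylinder at (1.5, 10) contributes a regular 16-gon of circumradius 3.5 (area = (16/2)·3.500²·sin(360°/16) = 37.50 mm²); the cube at (13.5, 1.5) is present — its section is the full 27×14.5 rectangle (area 391.50 mm²); Merging all regions: the 3 present regions are separate (no shared area or edge), so areas and boundary lengths simply add and each stays a separate island — area = 466.51 mm². Checking containment: at z = 17.92 the cross-section extends beyond the z = 12.32 cross-section by about 391.50 mm².

part overhangs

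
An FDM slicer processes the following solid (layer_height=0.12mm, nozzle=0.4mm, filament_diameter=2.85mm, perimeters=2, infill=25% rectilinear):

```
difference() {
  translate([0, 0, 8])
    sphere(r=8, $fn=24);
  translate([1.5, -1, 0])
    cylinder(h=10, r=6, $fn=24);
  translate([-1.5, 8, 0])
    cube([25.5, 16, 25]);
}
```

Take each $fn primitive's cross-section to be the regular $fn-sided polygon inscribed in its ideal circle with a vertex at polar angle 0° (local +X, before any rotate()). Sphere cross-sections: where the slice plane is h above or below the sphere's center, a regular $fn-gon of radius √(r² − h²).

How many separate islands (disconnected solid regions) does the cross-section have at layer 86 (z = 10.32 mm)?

1

At z = 10.32 mm: the r=8 sphere slices to a regular 24-gon of circumradius 7.656 (√(r²−h²) with h=2.32 from center); the cylinder at (1.5, -1) is not intersected at this z (z outside [0, 10]); the 25.5×16 cube at (-1.5, 8) contributes its full rectangle; After the difference (first − rest): starting from the r=8 sphere, the 25.5×16 cube at (-1.5, 8) misses the remaining region (no effect) — 1 connected region. Overall, the cross-section is a single solid region. Island count = 1.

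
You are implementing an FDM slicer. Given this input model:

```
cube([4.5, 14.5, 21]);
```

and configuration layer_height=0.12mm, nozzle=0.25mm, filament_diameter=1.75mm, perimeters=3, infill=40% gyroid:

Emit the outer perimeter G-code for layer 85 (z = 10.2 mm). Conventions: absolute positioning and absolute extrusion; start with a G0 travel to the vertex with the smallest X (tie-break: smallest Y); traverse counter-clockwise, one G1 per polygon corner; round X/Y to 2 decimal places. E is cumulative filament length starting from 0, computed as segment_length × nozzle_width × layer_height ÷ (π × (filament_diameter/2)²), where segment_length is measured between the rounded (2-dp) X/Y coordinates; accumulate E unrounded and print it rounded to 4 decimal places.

G0 X0.00 Y0.00 Z10.20
G1 X4.50 Y0.00 E0.0561
G1 X4.50 Y14.50 E0.2370
G1 X0.00 Y14.50 E0.2931
G1 X0.00 Y0.00 E0.4740

At z = 10.2 mm: the 4.5×14.5 cube contributes its full rectangle. The outline is a single polygon with 4 vertices. Extrusion per mm of travel: 0.25 × 0.12 / (π × 0.875²) = 0.012473. Accumulating E over each segment gives final E = 0.4740.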